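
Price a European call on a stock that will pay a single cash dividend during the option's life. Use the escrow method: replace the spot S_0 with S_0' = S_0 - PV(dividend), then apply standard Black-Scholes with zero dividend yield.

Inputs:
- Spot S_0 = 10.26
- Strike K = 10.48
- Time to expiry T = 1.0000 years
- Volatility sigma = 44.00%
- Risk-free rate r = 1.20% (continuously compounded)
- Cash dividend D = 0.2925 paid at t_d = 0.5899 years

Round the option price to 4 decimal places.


Answer: Price = 1.5833

Derivation:
PV(D) = D * exp(-r * t_d) = 0.2925 * 0.99294620 = 0.29043676
S_0' = S_0 - PV(D) = 10.2600 - 0.29043676 = 9.96956324
d1 = (ln(S_0'/K) + (r + sigma^2/2)*T) / (sigma*sqrt(T)) = 0.13379113
d2 = d1 - sigma*sqrt(T) = -0.30620887
exp(-rT) = 0.98807171
N(d1) = 0.55321613; N(d2) = 0.37972281
C = S_0' * N(d1) - K * exp(-rT) * N(d2) = 9.96956324 * 0.55321613 - 10.4800 * 0.98807171 * 0.37972281 = 1.5833


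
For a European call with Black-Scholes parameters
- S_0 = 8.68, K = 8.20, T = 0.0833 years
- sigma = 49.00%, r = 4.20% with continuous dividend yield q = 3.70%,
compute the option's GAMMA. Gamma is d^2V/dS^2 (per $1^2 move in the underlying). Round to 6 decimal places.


d1 = 0.4759075004; d2 = 0.3344849774
phi(d1) = 0.3562286398; exp(-qT) = 0.9969226448; exp(-rT) = 0.9965075130
Gamma = exp(-qT) * phi(d1) / (S * sigma * sqrt(T)) = 0.9969226448 * 0.3562286398 / (8.6800 * 0.4900 * 0.2886173938) = 0.289302

Answer: Gamma = 0.289302


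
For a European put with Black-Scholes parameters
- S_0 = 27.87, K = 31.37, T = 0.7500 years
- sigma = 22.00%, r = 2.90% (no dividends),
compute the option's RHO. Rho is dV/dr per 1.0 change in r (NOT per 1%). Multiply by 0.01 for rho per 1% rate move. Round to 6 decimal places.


Answer: Rho = -16.723163

Derivation:
d1 = -0.4114994799; d2 = -0.6020250687
phi(d1) = 0.3665558271; exp(-qT) = 1.0000000000; exp(-rT) = 0.9784848257
N(-d2) = 0.7264212747
Rho = -K*T*exp(-rT)*N(-d2) = -31.3700 * 0.7500 * 0.9784848257 * 0.7264212747 = -16.723163


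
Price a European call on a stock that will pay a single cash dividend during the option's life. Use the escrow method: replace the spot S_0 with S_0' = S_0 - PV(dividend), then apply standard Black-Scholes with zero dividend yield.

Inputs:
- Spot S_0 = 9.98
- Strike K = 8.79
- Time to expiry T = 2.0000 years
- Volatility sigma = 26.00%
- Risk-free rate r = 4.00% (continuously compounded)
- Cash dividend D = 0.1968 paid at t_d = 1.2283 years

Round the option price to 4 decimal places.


PV(D) = D * exp(-r * t_d) = 0.1968 * 0.95205545 = 0.18736451
S_0' = S_0 - PV(D) = 9.9800 - 0.18736451 = 9.79263549
d1 = (ln(S_0'/K) + (r + sigma^2/2)*T) / (sigma*sqrt(T)) = 0.69518363
d2 = d1 - sigma*sqrt(T) = 0.32748810
exp(-rT) = 0.92311635
N(d1) = 0.75652989; N(d2) = 0.62835063
C = S_0' * N(d1) - K * exp(-rT) * N(d2) = 9.79263549 * 0.75652989 - 8.7900 * 0.92311635 * 0.62835063 = 2.3099

Answer: Price = 2.3099


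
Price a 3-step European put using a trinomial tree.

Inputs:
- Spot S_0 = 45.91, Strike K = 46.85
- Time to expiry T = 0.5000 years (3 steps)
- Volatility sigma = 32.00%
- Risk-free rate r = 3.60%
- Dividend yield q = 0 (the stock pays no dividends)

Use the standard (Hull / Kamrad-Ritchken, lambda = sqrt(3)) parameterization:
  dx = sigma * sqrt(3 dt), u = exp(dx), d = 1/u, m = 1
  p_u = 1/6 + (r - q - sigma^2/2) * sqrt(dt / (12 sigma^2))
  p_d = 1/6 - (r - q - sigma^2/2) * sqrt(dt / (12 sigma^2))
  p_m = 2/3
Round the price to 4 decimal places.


dt = T/N = 0.166667; dx = sigma*sqrt(3*dt) = 0.226274
u = exp(dx) = 1.253919; d = 1/u = 0.797499
p_u = 0.161069, p_m = 0.666667, p_d = 0.172265
Discount per step: exp(-r*dt) = 0.994018
Stock lattice S(k, j) with j the centered position index:
  k=0: S(0,+0) = 45.9100
  k=1: S(1,-1) = 36.6132; S(1,+0) = 45.9100; S(1,+1) = 57.5674
  k=2: S(2,-2) = 29.1990; S(2,-1) = 36.6132; S(2,+0) = 45.9100; S(2,+1) = 57.5674; S(2,+2) = 72.1849
  k=3: S(3,-3) = 23.2862; S(3,-2) = 29.1990; S(3,-1) = 36.6132; S(3,+0) = 45.9100; S(3,+1) = 57.5674; S(3,+2) = 72.1849; S(3,+3) = 90.5141
Terminal payoffs V(N, j) = max(K - S_T, 0):
  V(3,-3) = 23.563811; V(3,-2) = 17.650995; V(3,-1) = 10.236802; V(3,+0) = 0.940000; V(3,+1) = 0.000000; V(3,+2) = 0.000000; V(3,+3) = 0.000000
Backward induction: V(k, j) = exp(-r*dt) * [p_u * V(k+1, j+1) + p_m * V(k+1, j) + p_d * V(k+1, j-1)]
  V(2,-2) = exp(-r*dt) * [p_u*10.236802 + p_m*17.650995 + p_d*23.563811] = 17.370831
  V(2,-1) = exp(-r*dt) * [p_u*0.940000 + p_m*10.236802 + p_d*17.650995] = 9.956661
  V(2,+0) = exp(-r*dt) * [p_u*0.000000 + p_m*0.940000 + p_d*10.236802] = 2.375807
  V(2,+1) = exp(-r*dt) * [p_u*0.000000 + p_m*0.000000 + p_d*0.940000] = 0.160960
  V(2,+2) = exp(-r*dt) * [p_u*0.000000 + p_m*0.000000 + p_d*0.000000] = 0.000000
  V(1,-1) = exp(-r*dt) * [p_u*2.375807 + p_m*9.956661 + p_d*17.370831] = 9.952924
  V(1,+0) = exp(-r*dt) * [p_u*0.160960 + p_m*2.375807 + p_d*9.956661] = 3.305087
  V(1,+1) = exp(-r*dt) * [p_u*0.000000 + p_m*0.160960 + p_d*2.375807] = 0.513484
  V(0,+0) = exp(-r*dt) * [p_u*0.513484 + p_m*3.305087 + p_d*9.952924] = 3.976702

Answer: Price = V(0,0) = 3.9767


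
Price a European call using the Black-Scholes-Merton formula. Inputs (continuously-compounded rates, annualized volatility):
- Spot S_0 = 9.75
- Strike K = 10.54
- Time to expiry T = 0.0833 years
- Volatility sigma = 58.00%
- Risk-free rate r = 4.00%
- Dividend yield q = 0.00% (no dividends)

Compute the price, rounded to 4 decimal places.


d1 = (ln(S/K) + (r - q + 0.5*sigma^2) * T) / (sigma * sqrt(T)) = -0.36181535
d2 = d1 - sigma * sqrt(T) = -0.52921344
exp(-rT) = 0.99667354; exp(-qT) = 1.00000000
C = S_0 * exp(-qT) * N(d1) - K * exp(-rT) * N(d2)
N(d1) = 0.35874501; N(d2) = 0.29832870
C = 9.7500 * 1.00000000 * 0.35874501 - 10.5400 * 0.99667354 * 0.29832870 = 0.3638

Answer: Price = 0.3638


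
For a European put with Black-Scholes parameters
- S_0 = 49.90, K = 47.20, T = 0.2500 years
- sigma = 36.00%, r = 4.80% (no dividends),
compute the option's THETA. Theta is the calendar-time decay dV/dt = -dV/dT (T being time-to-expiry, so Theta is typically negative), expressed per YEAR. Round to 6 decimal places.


d1 = 0.4657061676; d2 = 0.2857061676
phi(d1) = 0.3579436703; exp(-qT) = 1.0000000000; exp(-rT) = 0.9880717129
Theta = -S*exp(-qT)*phi(d1)*sigma/(2*sqrt(T)) + r*K*exp(-rT)*N(-d2) - q*S*exp(-qT)*N(-d1)
N(-d1) = 0.3207129185; N(-d2) = 0.3875515902; sqrt(T) = 0.5000000000
Term 1 = -49.9000 * 1.0000000000 * 0.3579436703 * 0.3600 / (2 * 0.5000000000) = -6.4301000933
Term 2 = 0.0480 * 47.2000 * 0.9880717129 * 0.3875515902 = 0.8675634067
Term 3 = 0 (no dividend yield, q = 0)
Theta = -6.4301000933 + (0.8675634067) + (0.0000000000) = -5.562537

Answer: Theta = -5.562537


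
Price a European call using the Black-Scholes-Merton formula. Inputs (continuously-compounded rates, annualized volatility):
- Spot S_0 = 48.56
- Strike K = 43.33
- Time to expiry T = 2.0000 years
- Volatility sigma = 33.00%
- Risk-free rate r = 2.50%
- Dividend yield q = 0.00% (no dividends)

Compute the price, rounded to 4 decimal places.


Answer: Price = 12.4492

Derivation:
d1 = (ln(S/K) + (r - q + 0.5*sigma^2) * T) / (sigma * sqrt(T)) = 0.58465927
d2 = d1 - sigma * sqrt(T) = 0.11796879
exp(-rT) = 0.95122942; exp(-qT) = 1.00000000
C = S_0 * exp(-qT) * N(d1) - K * exp(-rT) * N(d2)
N(d1) = 0.72061158; N(d2) = 0.54695381
C = 48.5600 * 1.00000000 * 0.72061158 - 43.3300 * 0.95122942 * 0.54695381 = 12.4492


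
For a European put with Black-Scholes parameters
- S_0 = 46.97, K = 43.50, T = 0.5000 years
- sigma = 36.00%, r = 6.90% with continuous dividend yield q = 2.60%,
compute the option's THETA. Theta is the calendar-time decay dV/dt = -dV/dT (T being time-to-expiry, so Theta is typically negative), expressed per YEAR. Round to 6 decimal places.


Answer: Theta = -3.339780

Derivation:
d1 = 0.5132344514; d2 = 0.2586760102
phi(d1) = 0.3497126946; exp(-qT) = 0.9870841350; exp(-rT) = 0.9660883397
Theta = -S*exp(-qT)*phi(d1)*sigma/(2*sqrt(T)) + r*K*exp(-rT)*N(-d2) - q*S*exp(-qT)*N(-d1)
N(-d1) = 0.3038936648; N(-d2) = 0.3979426154; sqrt(T) = 0.7071067812
Term 1 = -46.9700 * 0.9870841350 * 0.3497126946 * 0.3600 / (2 * 0.7071067812) = -4.1273721783
Term 2 = 0.0690 * 43.5000 * 0.9660883397 * 0.3979426154 = 1.1539198334
Term 3 = -0.0260 * 46.9700 * 0.9870841350 * 0.3038936648 = -0.3663276723
Theta = -4.1273721783 + (1.1539198334) + (-0.3663276723) = -3.339780


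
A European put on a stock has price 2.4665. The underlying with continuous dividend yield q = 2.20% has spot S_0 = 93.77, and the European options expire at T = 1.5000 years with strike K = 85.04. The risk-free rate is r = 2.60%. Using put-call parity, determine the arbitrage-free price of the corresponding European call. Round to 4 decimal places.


Put-call parity: C - P = S_0 * exp(-qT) - K * exp(-rT).
S_0 * exp(-qT) = 93.7700 * 0.96753856 = 90.72609073
K * exp(-rT) = 85.0400 * 0.96175071 = 81.78728031
C = P + S*exp(-qT) - K*exp(-rT)
C = 2.4665 + 90.72609073 - 81.78728031 = 11.4053

Answer: Call price = 11.4053


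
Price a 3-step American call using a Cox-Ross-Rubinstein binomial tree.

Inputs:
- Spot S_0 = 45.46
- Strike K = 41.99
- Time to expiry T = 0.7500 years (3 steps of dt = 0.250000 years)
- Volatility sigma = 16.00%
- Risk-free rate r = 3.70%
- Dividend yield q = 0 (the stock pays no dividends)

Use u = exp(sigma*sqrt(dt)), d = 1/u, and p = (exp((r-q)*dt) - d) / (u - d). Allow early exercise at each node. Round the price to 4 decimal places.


dt = T/N = 0.250000
u = exp(sigma*sqrt(dt)) = 1.083287; d = 1/u = 0.923116
p = (exp((r-q)*dt) - d) / (u - d) = 0.538029
Discount per step: exp(-r*dt) = 0.990793
Stock lattice S(k, i) with i counting down-moves:
  k=0: S(0,0) = 45.4600
  k=1: S(1,0) = 49.2462; S(1,1) = 41.9649
  k=2: S(2,0) = 53.3478; S(2,1) = 45.4600; S(2,2) = 38.7385
  k=3: S(3,0) = 57.7910; S(3,1) = 49.2462; S(3,2) = 41.9649; S(3,3) = 35.7601
Terminal payoffs V(N, i) = max(S_T - K, 0):
  V(3,0) = 15.800986; V(3,1) = 7.256230; V(3,2) = 0.000000; V(3,3) = 0.000000
Backward induction: V(k, i) = exp(-r*dt) * [p * V(k+1, i) + (1-p) * V(k+1, i+1)]; then take max(V_cont, immediate exercise) for American.
  V(2,0) = exp(-r*dt) * [p*15.800986 + (1-p)*7.256230] = 11.744421; exercise = 11.357804; V(2,0) = max -> 11.744421
  V(2,1) = exp(-r*dt) * [p*7.256230 + (1-p)*0.000000] = 3.868119; exercise = 3.470000; V(2,1) = max -> 3.868119
  V(2,2) = exp(-r*dt) * [p*0.000000 + (1-p)*0.000000] = 0.000000; exercise = 0.000000; V(2,2) = max -> 0.000000
  V(1,0) = exp(-r*dt) * [p*11.744421 + (1-p)*3.868119] = 8.031169; exercise = 7.256230; V(1,0) = max -> 8.031169
  V(1,1) = exp(-r*dt) * [p*3.868119 + (1-p)*0.000000] = 2.062000; exercise = 0.000000; V(1,1) = max -> 2.062000
  V(0,0) = exp(-r*dt) * [p*8.031169 + (1-p)*2.062000] = 5.225033; exercise = 3.470000; V(0,0) = max -> 5.225033

Answer: Price = V(0,0) = 5.2250


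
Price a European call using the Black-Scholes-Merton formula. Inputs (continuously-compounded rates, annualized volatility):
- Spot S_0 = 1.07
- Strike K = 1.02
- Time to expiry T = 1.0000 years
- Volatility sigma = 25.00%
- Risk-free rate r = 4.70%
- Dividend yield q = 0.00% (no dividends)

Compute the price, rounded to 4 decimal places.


Answer: Price = 0.1572

Derivation:
d1 = (ln(S/K) + (r - q + 0.5*sigma^2) * T) / (sigma * sqrt(T)) = 0.50442408
d2 = d1 - sigma * sqrt(T) = 0.25442408
exp(-rT) = 0.95408740; exp(-qT) = 1.00000000
C = S_0 * exp(-qT) * N(d1) - K * exp(-rT) * N(d2)
N(d1) = 0.69301830; N(d2) = 0.60041603
C = 1.0700 * 1.00000000 * 0.69301830 - 1.0200 * 0.95408740 * 0.60041603 = 0.1572


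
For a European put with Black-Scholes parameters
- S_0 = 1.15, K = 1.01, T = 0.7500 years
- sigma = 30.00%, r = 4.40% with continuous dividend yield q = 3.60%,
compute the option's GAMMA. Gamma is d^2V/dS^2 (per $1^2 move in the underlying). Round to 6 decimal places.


Answer: Gamma = 1.050369

Derivation:
d1 = 0.6526429470; d2 = 0.3928353259
phi(d1) = 0.3224168707; exp(-qT) = 0.9733612415; exp(-rT) = 0.9675385596
Gamma = exp(-qT) * phi(d1) / (S * sigma * sqrt(T)) = 0.9733612415 * 0.3224168707 / (1.1500 * 0.3000 * 0.8660254038) = 1.050369


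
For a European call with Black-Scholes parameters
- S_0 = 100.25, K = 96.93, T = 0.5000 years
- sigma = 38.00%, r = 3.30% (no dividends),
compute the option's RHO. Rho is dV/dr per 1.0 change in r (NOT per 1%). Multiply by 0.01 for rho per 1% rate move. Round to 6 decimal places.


Answer: Rho = 24.831914

Derivation:
d1 = 0.3210934591; d2 = 0.0523928822
phi(d1) = 0.3788976974; exp(-qT) = 1.0000000000; exp(-rT) = 0.9836353794
N(d2) = 0.5208921773
Rho = K*T*exp(-rT)*N(d2) = 96.9300 * 0.5000 * 0.9836353794 * 0.5208921773 = 24.831914


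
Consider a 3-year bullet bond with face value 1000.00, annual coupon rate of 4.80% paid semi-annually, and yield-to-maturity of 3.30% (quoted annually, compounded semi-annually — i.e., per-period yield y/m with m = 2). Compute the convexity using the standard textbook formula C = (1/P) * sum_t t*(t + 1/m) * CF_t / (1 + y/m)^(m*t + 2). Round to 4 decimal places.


Answer: Convexity = 9.4132

Derivation:
Coupon per period c = face * coupon_rate / m = 24.000000
Periods per year m = 2; per-period yield y/m = 0.016500
Number of cashflows N = 6
Cashflows (t years, CF_t, discount factor 1/(1+y/m)^(m*t), PV):
  t = 0.5000: CF_t = 24.000000, DF = 0.983768, PV = 23.610428
  t = 1.0000: CF_t = 24.000000, DF = 0.967799, PV = 23.227179
  t = 1.5000: CF_t = 24.000000, DF = 0.952090, PV = 22.850152
  t = 2.0000: CF_t = 24.000000, DF = 0.936635, PV = 22.479244
  t = 2.5000: CF_t = 24.000000, DF = 0.921432, PV = 22.114358
  t = 3.0000: CF_t = 1024.000000, DF = 0.906475, PV = 928.230125
Price P = sum_t PV_t = 1042.511486
Convexity numerator sum_t t*(t + 1/m) * CF_t / (1+y/m)^(m*t + 2):
  t = 0.5000: term = 11.425076
  t = 1.0000: term = 33.718867
  t = 1.5000: term = 66.343073
  t = 2.0000: term = 108.776968
  t = 2.5000: term = 160.516922
  t = 3.0000: term = 9432.573368
Convexity = (1/P) * sum = 9813.354274 / 1042.511486 = 9.413186


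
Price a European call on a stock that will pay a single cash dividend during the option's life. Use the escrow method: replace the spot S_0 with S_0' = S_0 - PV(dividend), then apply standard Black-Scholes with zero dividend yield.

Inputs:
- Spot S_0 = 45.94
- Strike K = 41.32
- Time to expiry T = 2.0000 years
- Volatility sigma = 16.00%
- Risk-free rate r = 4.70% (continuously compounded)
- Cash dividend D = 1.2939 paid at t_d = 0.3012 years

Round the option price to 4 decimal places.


PV(D) = D * exp(-r * t_d) = 1.2939 * 0.98594333 = 1.27571208
S_0' = S_0 - PV(D) = 45.9400 - 1.27571208 = 44.66428792
d1 = (ln(S_0'/K) + (r + sigma^2/2)*T) / (sigma*sqrt(T)) = 0.87251501
d2 = d1 - sigma*sqrt(T) = 0.64624084
exp(-rT) = 0.91028276
N(d1) = 0.80853626; N(d2) = 0.74093830
C = S_0' * N(d1) - K * exp(-rT) * N(d2) = 44.66428792 * 0.80853626 - 41.3200 * 0.91028276 * 0.74093830 = 8.2439

Answer: Price = 8.2439


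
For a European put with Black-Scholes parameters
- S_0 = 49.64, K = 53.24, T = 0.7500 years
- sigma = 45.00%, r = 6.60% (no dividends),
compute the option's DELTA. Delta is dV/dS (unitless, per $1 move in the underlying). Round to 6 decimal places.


Answer: Delta = -0.443453

Derivation:
d1 = 0.1422192481; d2 = -0.2474921836
phi(d1) = 0.3949280469; exp(-qT) = 1.0000000000; exp(-rT) = 0.9517051581
N(-d1) = 0.4434534143
Delta = -exp(-qT) * N(-d1) = -1.0000000000 * 0.4434534143 = -0.443453


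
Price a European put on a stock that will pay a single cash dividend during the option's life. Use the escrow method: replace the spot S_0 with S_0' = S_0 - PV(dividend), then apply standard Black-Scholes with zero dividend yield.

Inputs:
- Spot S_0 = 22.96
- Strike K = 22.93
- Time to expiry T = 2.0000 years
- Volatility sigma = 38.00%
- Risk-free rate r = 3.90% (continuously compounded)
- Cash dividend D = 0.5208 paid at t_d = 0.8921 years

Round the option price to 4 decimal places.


Answer: Price = 4.0269

Derivation:
PV(D) = D * exp(-r * t_d) = 0.5208 * 0.96580638 = 0.50299196
S_0' = S_0 - PV(D) = 22.9600 - 0.50299196 = 22.45700804
d1 = (ln(S_0'/K) + (r + sigma^2/2)*T) / (sigma*sqrt(T)) = 0.37505805
d2 = d1 - sigma*sqrt(T) = -0.16234310
exp(-rT) = 0.92496443
N(-d1) = 0.35380865; N(-d2) = 0.56448216
P = K * exp(-rT) * N(-d2) - S_0' * N(-d1) = 22.9300 * 0.92496443 * 0.56448216 - 22.45700804 * 0.35380865 = 4.0269


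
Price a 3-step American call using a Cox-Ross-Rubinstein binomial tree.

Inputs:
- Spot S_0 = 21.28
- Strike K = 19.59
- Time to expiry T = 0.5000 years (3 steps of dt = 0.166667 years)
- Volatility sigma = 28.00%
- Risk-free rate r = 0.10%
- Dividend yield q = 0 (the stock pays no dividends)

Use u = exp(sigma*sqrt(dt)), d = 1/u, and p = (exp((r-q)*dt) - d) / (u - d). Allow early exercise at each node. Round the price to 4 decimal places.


Answer: Price = V(0,0) = 2.5994

Derivation:
dt = T/N = 0.166667
u = exp(sigma*sqrt(dt)) = 1.121099; d = 1/u = 0.891982
p = (exp((r-q)*dt) - d) / (u - d) = 0.472181
Discount per step: exp(-r*dt) = 0.999833
Stock lattice S(k, i) with i counting down-moves:
  k=0: S(0,0) = 21.2800
  k=1: S(1,0) = 23.8570; S(1,1) = 18.9814
  k=2: S(2,0) = 26.7460; S(2,1) = 21.2800; S(2,2) = 16.9310
  k=3: S(3,0) = 29.9850; S(3,1) = 23.8570; S(3,2) = 18.9814; S(3,3) = 15.1022
Terminal payoffs V(N, i) = max(S_T - K, 0):
  V(3,0) = 10.394969; V(3,1) = 4.266988; V(3,2) = 0.000000; V(3,3) = 0.000000
Backward induction: V(k, i) = exp(-r*dt) * [p * V(k+1, i) + (1-p) * V(k+1, i+1)]; then take max(V_cont, immediate exercise) for American.
  V(2,0) = exp(-r*dt) * [p*10.394969 + (1-p)*4.266988] = 7.159312; exercise = 7.156048; V(2,0) = max -> 7.159312
  V(2,1) = exp(-r*dt) * [p*4.266988 + (1-p)*0.000000] = 2.014456; exercise = 1.690000; V(2,1) = max -> 2.014456
  V(2,2) = exp(-r*dt) * [p*0.000000 + (1-p)*0.000000] = 0.000000; exercise = 0.000000; V(2,2) = max -> 0.000000
  V(1,0) = exp(-r*dt) * [p*7.159312 + (1-p)*2.014456] = 4.443020; exercise = 4.266988; V(1,0) = max -> 4.443020
  V(1,1) = exp(-r*dt) * [p*2.014456 + (1-p)*0.000000] = 0.951030; exercise = 0.000000; V(1,1) = max -> 0.951030
  V(0,0) = exp(-r*dt) * [p*4.443020 + (1-p)*0.951030] = 2.599448; exercise = 1.690000; V(0,0) = max -> 2.599448


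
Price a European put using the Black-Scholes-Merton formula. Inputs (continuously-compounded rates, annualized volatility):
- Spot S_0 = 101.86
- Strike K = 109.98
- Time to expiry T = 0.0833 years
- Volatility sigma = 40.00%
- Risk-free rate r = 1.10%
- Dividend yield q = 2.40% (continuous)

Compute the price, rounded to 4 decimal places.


d1 = (ln(S/K) + (r - q + 0.5*sigma^2) * T) / (sigma * sqrt(T)) = -0.61602411
d2 = d1 - sigma * sqrt(T) = -0.73147107
exp(-rT) = 0.99908412; exp(-qT) = 0.99800280
P = K * exp(-rT) * N(-d2) - S_0 * exp(-qT) * N(-d1)
N(-d1) = 0.73106070; N(-d2) = 0.76775427
P = 109.9800 * 0.99908412 * 0.76775427 - 101.8600 * 0.99800280 * 0.73106070 = 10.0432

Answer: Price = 10.0432


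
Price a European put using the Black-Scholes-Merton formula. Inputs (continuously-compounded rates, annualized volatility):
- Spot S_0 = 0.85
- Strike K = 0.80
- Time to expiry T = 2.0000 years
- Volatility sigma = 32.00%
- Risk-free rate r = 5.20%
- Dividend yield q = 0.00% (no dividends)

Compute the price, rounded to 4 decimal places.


Answer: Price = 0.0851

Derivation:
d1 = (ln(S/K) + (r - q + 0.5*sigma^2) * T) / (sigma * sqrt(T)) = 0.59004663
d2 = d1 - sigma * sqrt(T) = 0.13749829
exp(-rT) = 0.90122530; exp(-qT) = 1.00000000
P = K * exp(-rT) * N(-d2) - S_0 * exp(-qT) * N(-d1)
N(-d1) = 0.27757969; N(-d2) = 0.44531847
P = 0.8000 * 0.90122530 * 0.44531847 - 0.8500 * 1.00000000 * 0.27757969 = 0.0851


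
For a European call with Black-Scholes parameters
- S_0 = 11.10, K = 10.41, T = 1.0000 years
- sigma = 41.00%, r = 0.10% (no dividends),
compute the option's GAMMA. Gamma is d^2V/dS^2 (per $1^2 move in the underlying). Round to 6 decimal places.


d1 = 0.3639712822; d2 = -0.0460287178
phi(d1) = 0.3733734774; exp(-qT) = 1.0000000000; exp(-rT) = 0.9990004998
Gamma = exp(-qT) * phi(d1) / (S * sigma * sqrt(T)) = 1.0000000000 * 0.3733734774 / (11.1000 * 0.4100 * 1.0000000000) = 0.082042

Answer: Gamma = 0.082042


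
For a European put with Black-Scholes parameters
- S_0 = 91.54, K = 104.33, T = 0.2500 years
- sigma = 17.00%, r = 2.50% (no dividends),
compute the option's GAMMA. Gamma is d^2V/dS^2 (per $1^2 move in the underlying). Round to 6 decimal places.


d1 = -1.4225931442; d2 = -1.5075931442
phi(d1) = 0.1450286224; exp(-qT) = 1.0000000000; exp(-rT) = 0.9937694906
Gamma = exp(-qT) * phi(d1) / (S * sigma * sqrt(T)) = 1.0000000000 * 0.1450286224 / (91.5400 * 0.1700 * 0.5000000000) = 0.018639

Answer: Gamma = 0.018639


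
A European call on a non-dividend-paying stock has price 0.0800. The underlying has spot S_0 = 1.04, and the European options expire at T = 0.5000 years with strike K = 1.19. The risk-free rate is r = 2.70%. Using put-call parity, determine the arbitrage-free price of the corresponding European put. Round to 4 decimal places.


Answer: Put price = 0.2140

Derivation:
Put-call parity: C - P = S_0 * exp(-qT) - K * exp(-rT).
S_0 * exp(-qT) = 1.0400 * 1.00000000 = 1.04000000
K * exp(-rT) = 1.1900 * 0.98659072 = 1.17404295
P = C - S*exp(-qT) + K*exp(-rT)
P = 0.0800 - 1.04000000 + 1.17404295 = 0.2140


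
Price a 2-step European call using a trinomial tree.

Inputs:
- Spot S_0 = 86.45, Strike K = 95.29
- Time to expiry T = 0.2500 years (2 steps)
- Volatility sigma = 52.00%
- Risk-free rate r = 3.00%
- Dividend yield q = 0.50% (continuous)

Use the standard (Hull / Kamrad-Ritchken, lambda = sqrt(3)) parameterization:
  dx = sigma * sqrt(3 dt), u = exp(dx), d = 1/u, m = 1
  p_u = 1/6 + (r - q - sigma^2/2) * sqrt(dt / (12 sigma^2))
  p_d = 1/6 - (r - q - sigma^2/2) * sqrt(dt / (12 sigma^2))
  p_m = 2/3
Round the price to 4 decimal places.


Answer: Price = V(0,0) = 5.9480

Derivation:
dt = T/N = 0.125000; dx = sigma*sqrt(3*dt) = 0.318434
u = exp(dx) = 1.374972; d = 1/u = 0.727287
p_u = 0.145037, p_m = 0.666667, p_d = 0.188296
Discount per step: exp(-r*dt) = 0.996257
Stock lattice S(k, j) with j the centered position index:
  k=0: S(0,+0) = 86.4500
  k=1: S(1,-1) = 62.8740; S(1,+0) = 86.4500; S(1,+1) = 118.8664
  k=2: S(2,-2) = 45.7275; S(2,-1) = 62.8740; S(2,+0) = 86.4500; S(2,+1) = 118.8664; S(2,+2) = 163.4380
Terminal payoffs V(N, j) = max(S_T - K, 0):
  V(2,-2) = 0.000000; V(2,-1) = 0.000000; V(2,+0) = 0.000000; V(2,+1) = 23.576365; V(2,+2) = 68.147972
Backward induction: V(k, j) = exp(-r*dt) * [p_u * V(k+1, j+1) + p_m * V(k+1, j) + p_d * V(k+1, j-1)]
  V(1,-1) = exp(-r*dt) * [p_u*0.000000 + p_m*0.000000 + p_d*0.000000] = 0.000000
  V(1,+0) = exp(-r*dt) * [p_u*23.576365 + p_m*0.000000 + p_d*0.000000] = 3.406655
  V(1,+1) = exp(-r*dt) * [p_u*68.147972 + p_m*23.576365 + p_d*0.000000] = 25.505752
  V(0,+0) = exp(-r*dt) * [p_u*25.505752 + p_m*3.406655 + p_d*0.000000] = 5.948043


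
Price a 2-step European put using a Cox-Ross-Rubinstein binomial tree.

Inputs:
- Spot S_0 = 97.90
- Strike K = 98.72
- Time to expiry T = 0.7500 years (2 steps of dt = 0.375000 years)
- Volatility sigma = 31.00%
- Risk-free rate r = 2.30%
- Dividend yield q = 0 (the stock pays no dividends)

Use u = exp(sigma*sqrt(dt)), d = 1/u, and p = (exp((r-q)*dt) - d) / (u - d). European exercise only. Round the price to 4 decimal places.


dt = T/N = 0.375000
u = exp(sigma*sqrt(dt)) = 1.209051; d = 1/u = 0.827095
p = (exp((r-q)*dt) - d) / (u - d) = 0.475362
Discount per step: exp(-r*dt) = 0.991412
Stock lattice S(k, i) with i counting down-moves:
  k=0: S(0,0) = 97.9000
  k=1: S(1,0) = 118.3661; S(1,1) = 80.9726
  k=2: S(2,0) = 143.1106; S(2,1) = 97.9000; S(2,2) = 66.9721
Terminal payoffs V(N, i) = max(K - S_T, 0):
  V(2,0) = 0.000000; V(2,1) = 0.820000; V(2,2) = 31.747932
Backward induction: V(k, i) = exp(-r*dt) * [p * V(k+1, i) + (1-p) * V(k+1, i+1)].
  V(1,0) = exp(-r*dt) * [p*0.000000 + (1-p)*0.820000] = 0.426509
  V(1,1) = exp(-r*dt) * [p*0.820000 + (1-p)*31.747932] = 16.899580
  V(0,0) = exp(-r*dt) * [p*0.426509 + (1-p)*16.899580] = 8.991025

Answer: Price = V(0,0) = 8.9910


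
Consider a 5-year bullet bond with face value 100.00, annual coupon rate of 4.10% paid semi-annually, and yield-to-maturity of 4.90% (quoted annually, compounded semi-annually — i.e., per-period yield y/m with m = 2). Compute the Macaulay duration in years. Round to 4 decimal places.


Answer: Macaulay duration = 4.5619 years

Derivation:
Coupon per period c = face * coupon_rate / m = 2.050000
Periods per year m = 2; per-period yield y/m = 0.024500
Number of cashflows N = 10
Cashflows (t years, CF_t, discount factor 1/(1+y/m)^(m*t), PV):
  t = 0.5000: CF_t = 2.050000, DF = 0.976086, PV = 2.000976
  t = 1.0000: CF_t = 2.050000, DF = 0.952744, PV = 1.953125
  t = 1.5000: CF_t = 2.050000, DF = 0.929960, PV = 1.906417
  t = 2.0000: CF_t = 2.050000, DF = 0.907721, PV = 1.860827
  t = 2.5000: CF_t = 2.050000, DF = 0.886013, PV = 1.816327
  t = 3.0000: CF_t = 2.050000, DF = 0.864825, PV = 1.772891
  t = 3.5000: CF_t = 2.050000, DF = 0.844143, PV = 1.730494
  t = 4.0000: CF_t = 2.050000, DF = 0.823957, PV = 1.689111
  t = 4.5000: CF_t = 2.050000, DF = 0.804252, PV = 1.648717
  t = 5.0000: CF_t = 102.050000, DF = 0.785019, PV = 80.111227
Price P = sum_t PV_t = 96.490112
Macaulay numerator sum_t t * PV_t:
  t * PV_t at t = 0.5000: 1.000488
  t * PV_t at t = 1.0000: 1.953125
  t * PV_t at t = 1.5000: 2.859626
  t * PV_t at t = 2.0000: 3.721654
  t * PV_t at t = 2.5000: 4.540818
  t * PV_t at t = 3.0000: 5.318674
  t * PV_t at t = 3.5000: 6.056729
  t * PV_t at t = 4.0000: 6.756444
  t * PV_t at t = 4.5000: 7.419228
  t * PV_t at t = 5.0000: 400.556133
Macaulay duration D = (sum_t t * PV_t) / P = 440.182918 / 96.490112 = 4.561948


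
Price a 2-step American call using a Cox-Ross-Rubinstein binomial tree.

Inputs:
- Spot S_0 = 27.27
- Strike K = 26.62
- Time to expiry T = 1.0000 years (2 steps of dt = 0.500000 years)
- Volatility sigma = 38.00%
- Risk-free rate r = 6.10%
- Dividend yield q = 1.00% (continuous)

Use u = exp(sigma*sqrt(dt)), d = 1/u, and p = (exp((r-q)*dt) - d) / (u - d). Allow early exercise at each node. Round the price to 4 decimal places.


Answer: Price = V(0,0) = 4.6653

Derivation:
dt = T/N = 0.500000
u = exp(sigma*sqrt(dt)) = 1.308263; d = 1/u = 0.764372
p = (exp((r-q)*dt) - d) / (u - d) = 0.480713
Discount per step: exp(-r*dt) = 0.969960
Stock lattice S(k, i) with i counting down-moves:
  k=0: S(0,0) = 27.2700
  k=1: S(1,0) = 35.6763; S(1,1) = 20.8444
  k=2: S(2,0) = 46.6741; S(2,1) = 27.2700; S(2,2) = 15.9329
Terminal payoffs V(N, i) = max(S_T - K, 0):
  V(2,0) = 20.054051; V(2,1) = 0.650000; V(2,2) = 0.000000
Backward induction: V(k, i) = exp(-r*dt) * [p * V(k+1, i) + (1-p) * V(k+1, i+1)]; then take max(V_cont, immediate exercise) for American.
  V(1,0) = exp(-r*dt) * [p*20.054051 + (1-p)*0.650000] = 9.678059; exercise = 9.056342; V(1,0) = max -> 9.678059
  V(1,1) = exp(-r*dt) * [p*0.650000 + (1-p)*0.000000] = 0.303077; exercise = 0.000000; V(1,1) = max -> 0.303077
  V(0,0) = exp(-r*dt) * [p*9.678059 + (1-p)*0.303077] = 4.665273; exercise = 0.650000; V(0,0) = max -> 4.665273


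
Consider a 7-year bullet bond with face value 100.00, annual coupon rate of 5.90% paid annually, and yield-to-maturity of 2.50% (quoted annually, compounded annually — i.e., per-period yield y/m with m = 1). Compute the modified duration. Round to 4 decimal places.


Answer: Modified duration = 5.8978

Derivation:
Coupon per period c = face * coupon_rate / m = 5.900000
Periods per year m = 1; per-period yield y/m = 0.025000
Number of cashflows N = 7
Cashflows (t years, CF_t, discount factor 1/(1+y/m)^(m*t), PV):
  t = 1.0000: CF_t = 5.900000, DF = 0.975610, PV = 5.756098
  t = 2.0000: CF_t = 5.900000, DF = 0.951814, PV = 5.615705
  t = 3.0000: CF_t = 5.900000, DF = 0.928599, PV = 5.478737
  t = 4.0000: CF_t = 5.900000, DF = 0.905951, PV = 5.345109
  t = 5.0000: CF_t = 5.900000, DF = 0.883854, PV = 5.214740
  t = 6.0000: CF_t = 5.900000, DF = 0.862297, PV = 5.087552
  t = 7.0000: CF_t = 105.900000, DF = 0.841265, PV = 89.089988
Price P = sum_t PV_t = 121.587928
First compute Macaulay numerator sum_t t * PV_t:
  t * PV_t at t = 1.0000: 5.756098
  t * PV_t at t = 2.0000: 11.231410
  t * PV_t at t = 3.0000: 16.436210
  t * PV_t at t = 4.0000: 21.380435
  t * PV_t at t = 5.0000: 26.073701
  t * PV_t at t = 6.0000: 30.525309
  t * PV_t at t = 7.0000: 623.629919
Macaulay duration D = 735.033082 / 121.587928 = 6.045280
Modified duration = D / (1 + y/m) = 6.045280 / (1 + 0.025000) = 5.897834


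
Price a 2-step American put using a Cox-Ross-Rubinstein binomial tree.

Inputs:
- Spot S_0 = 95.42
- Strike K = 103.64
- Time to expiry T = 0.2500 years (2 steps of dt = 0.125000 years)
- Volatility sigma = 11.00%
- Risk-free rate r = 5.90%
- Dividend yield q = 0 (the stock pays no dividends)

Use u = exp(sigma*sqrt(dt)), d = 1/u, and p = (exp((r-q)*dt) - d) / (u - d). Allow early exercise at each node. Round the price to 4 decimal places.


Answer: Price = V(0,0) = 8.2200

Derivation:
dt = T/N = 0.125000
u = exp(sigma*sqrt(dt)) = 1.039657; d = 1/u = 0.961856
p = (exp((r-q)*dt) - d) / (u - d) = 0.585422
Discount per step: exp(-r*dt) = 0.992652
Stock lattice S(k, i) with i counting down-moves:
  k=0: S(0,0) = 95.4200
  k=1: S(1,0) = 99.2041; S(1,1) = 91.7803
  k=2: S(2,0) = 103.1382; S(2,1) = 95.4200; S(2,2) = 88.2794
Terminal payoffs V(N, i) = max(K - S_T, 0):
  V(2,0) = 0.501789; V(2,1) = 8.220000; V(2,2) = 15.360629
Backward induction: V(k, i) = exp(-r*dt) * [p * V(k+1, i) + (1-p) * V(k+1, i+1)]; then take max(V_cont, immediate exercise) for American.
  V(1,0) = exp(-r*dt) * [p*0.501789 + (1-p)*8.220000] = 3.674393; exercise = 4.435927; V(1,0) = max -> 4.435927
  V(1,1) = exp(-r*dt) * [p*8.220000 + (1-p)*15.360629] = 11.098199; exercise = 11.859732; V(1,1) = max -> 11.859732
  V(0,0) = exp(-r*dt) * [p*4.435927 + (1-p)*11.859732] = 7.458467; exercise = 8.220000; V(0,0) = max -> 8.220000


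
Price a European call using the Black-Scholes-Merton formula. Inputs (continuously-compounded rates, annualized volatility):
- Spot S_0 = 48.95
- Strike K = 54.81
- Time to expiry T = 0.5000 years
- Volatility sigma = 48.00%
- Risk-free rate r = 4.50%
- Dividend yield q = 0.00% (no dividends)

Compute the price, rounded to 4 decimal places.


d1 = (ln(S/K) + (r - q + 0.5*sigma^2) * T) / (sigma * sqrt(T)) = -0.09714849
d2 = d1 - sigma * sqrt(T) = -0.43655974
exp(-rT) = 0.97775124; exp(-qT) = 1.00000000
C = S_0 * exp(-qT) * N(d1) - K * exp(-rT) * N(d2)
N(d1) = 0.46130424; N(d2) = 0.33121533
C = 48.9500 * 1.00000000 * 0.46130424 - 54.8100 * 0.97775124 * 0.33121533 = 4.8308

Answer: Price = 4.8308


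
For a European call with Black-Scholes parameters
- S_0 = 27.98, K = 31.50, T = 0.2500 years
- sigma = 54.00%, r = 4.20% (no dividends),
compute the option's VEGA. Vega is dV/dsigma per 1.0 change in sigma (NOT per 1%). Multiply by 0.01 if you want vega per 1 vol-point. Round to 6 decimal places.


d1 = -0.2649910244; d2 = -0.5349910244
phi(d1) = 0.3851784080; exp(-qT) = 1.0000000000; exp(-rT) = 0.9895549326
Vega = S * exp(-qT) * phi(d1) * sqrt(T) = 27.9800 * 1.0000000000 * 0.3851784080 * 0.5000000000 = 5.388646

Answer: Vega = 5.388646


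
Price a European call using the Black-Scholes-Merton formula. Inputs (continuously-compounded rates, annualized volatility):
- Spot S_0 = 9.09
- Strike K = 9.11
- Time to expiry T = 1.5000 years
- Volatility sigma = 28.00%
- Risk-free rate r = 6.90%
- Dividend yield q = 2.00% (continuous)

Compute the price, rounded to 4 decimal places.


d1 = (ln(S/K) + (r - q + 0.5*sigma^2) * T) / (sigma * sqrt(T)) = 0.37938571
d2 = d1 - sigma * sqrt(T) = 0.03645715
exp(-rT) = 0.90167602; exp(-qT) = 0.97044553
C = S_0 * exp(-qT) * N(d1) - K * exp(-rT) * N(d2)
N(d1) = 0.64779927; N(d2) = 0.51454108
C = 9.0900 * 0.97044553 * 0.64779927 - 9.1100 * 0.90167602 * 0.51454108 = 1.4879

Answer: Price = 1.4879


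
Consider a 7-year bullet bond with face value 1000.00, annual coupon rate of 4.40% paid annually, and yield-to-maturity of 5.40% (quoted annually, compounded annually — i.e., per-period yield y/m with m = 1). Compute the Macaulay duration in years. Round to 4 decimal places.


Answer: Macaulay duration = 6.1458 years

Derivation:
Coupon per period c = face * coupon_rate / m = 44.000000
Periods per year m = 1; per-period yield y/m = 0.054000
Number of cashflows N = 7
Cashflows (t years, CF_t, discount factor 1/(1+y/m)^(m*t), PV):
  t = 1.0000: CF_t = 44.000000, DF = 0.948767, PV = 41.745731
  t = 2.0000: CF_t = 44.000000, DF = 0.900158, PV = 39.606955
  t = 3.0000: CF_t = 44.000000, DF = 0.854040, PV = 37.577756
  t = 4.0000: CF_t = 44.000000, DF = 0.810285, PV = 35.652520
  t = 5.0000: CF_t = 44.000000, DF = 0.768771, PV = 33.825920
  t = 6.0000: CF_t = 44.000000, DF = 0.729384, PV = 32.092904
  t = 7.0000: CF_t = 1044.000000, DF = 0.692015, PV = 722.464019
Price P = sum_t PV_t = 942.965804
Macaulay numerator sum_t t * PV_t:
  t * PV_t at t = 1.0000: 41.745731
  t * PV_t at t = 2.0000: 79.213910
  t * PV_t at t = 3.0000: 112.733268
  t * PV_t at t = 4.0000: 142.610080
  t * PV_t at t = 5.0000: 169.129602
  t * PV_t at t = 6.0000: 192.557421
  t * PV_t at t = 7.0000: 5057.248131
Macaulay duration D = (sum_t t * PV_t) / P = 5795.238143 / 942.965804 = 6.145756


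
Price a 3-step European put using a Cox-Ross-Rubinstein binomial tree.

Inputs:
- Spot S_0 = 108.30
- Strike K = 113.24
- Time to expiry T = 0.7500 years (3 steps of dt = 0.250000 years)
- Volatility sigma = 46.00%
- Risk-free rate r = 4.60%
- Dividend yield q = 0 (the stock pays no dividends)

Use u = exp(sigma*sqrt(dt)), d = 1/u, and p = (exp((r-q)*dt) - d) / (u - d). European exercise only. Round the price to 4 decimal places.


Answer: Price = V(0,0) = 19.0305

Derivation:
dt = T/N = 0.250000
u = exp(sigma*sqrt(dt)) = 1.258600; d = 1/u = 0.794534
p = (exp((r-q)*dt) - d) / (u - d) = 0.467676
Discount per step: exp(-r*dt) = 0.988566
Stock lattice S(k, i) with i counting down-moves:
  k=0: S(0,0) = 108.3000
  k=1: S(1,0) = 136.3064; S(1,1) = 86.0480
  k=2: S(2,0) = 171.5552; S(2,1) = 108.3000; S(2,2) = 68.3680
  k=3: S(3,0) = 215.9194; S(3,1) = 136.3064; S(3,2) = 86.0480; S(3,3) = 54.3207
Terminal payoffs V(N, i) = max(K - S_T, 0):
  V(3,0) = 0.000000; V(3,1) = 0.000000; V(3,2) = 27.192011; V(3,3) = 58.919312
Backward induction: V(k, i) = exp(-r*dt) * [p * V(k+1, i) + (1-p) * V(k+1, i+1)].
  V(2,0) = exp(-r*dt) * [p*0.000000 + (1-p)*0.000000] = 0.000000
  V(2,1) = exp(-r*dt) * [p*0.000000 + (1-p)*27.192011] = 14.309448
  V(2,2) = exp(-r*dt) * [p*27.192011 + (1-p)*58.919312] = 43.577181
  V(1,0) = exp(-r*dt) * [p*0.000000 + (1-p)*14.309448] = 7.530164
  V(1,1) = exp(-r*dt) * [p*14.309448 + (1-p)*43.577181] = 29.547602
  V(0,0) = exp(-r*dt) * [p*7.530164 + (1-p)*29.547602] = 19.030459


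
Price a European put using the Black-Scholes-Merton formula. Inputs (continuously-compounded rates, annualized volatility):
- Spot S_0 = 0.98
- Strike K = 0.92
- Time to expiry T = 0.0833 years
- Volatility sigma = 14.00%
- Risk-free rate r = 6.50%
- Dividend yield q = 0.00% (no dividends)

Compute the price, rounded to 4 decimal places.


d1 = (ln(S/K) + (r - q + 0.5*sigma^2) * T) / (sigma * sqrt(T)) = 1.71778929
d2 = d1 - sigma * sqrt(T) = 1.67738286
exp(-rT) = 0.99460013; exp(-qT) = 1.00000000
P = K * exp(-rT) * N(-d2) - S_0 * exp(-qT) * N(-d1)
N(-d1) = 0.04291753; N(-d2) = 0.04673382
P = 0.9200 * 0.99460013 * 0.04673382 - 0.9800 * 1.00000000 * 0.04291753 = 0.0007

Answer: Price = 0.0007


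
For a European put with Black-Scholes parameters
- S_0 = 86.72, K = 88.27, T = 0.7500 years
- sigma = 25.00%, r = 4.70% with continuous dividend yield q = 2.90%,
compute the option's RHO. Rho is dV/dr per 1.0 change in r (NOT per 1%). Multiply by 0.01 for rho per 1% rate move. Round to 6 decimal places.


Answer: Rho = -35.202426

Derivation:
d1 = 0.0887814079; d2 = -0.1277249430
phi(d1) = 0.3973731154; exp(-qT) = 0.9784848257; exp(-rT) = 0.9653640451
N(-d2) = 0.5508166750
Rho = -K*T*exp(-rT)*N(-d2) = -88.2700 * 0.7500 * 0.9653640451 * 0.5508166750 = -35.202426


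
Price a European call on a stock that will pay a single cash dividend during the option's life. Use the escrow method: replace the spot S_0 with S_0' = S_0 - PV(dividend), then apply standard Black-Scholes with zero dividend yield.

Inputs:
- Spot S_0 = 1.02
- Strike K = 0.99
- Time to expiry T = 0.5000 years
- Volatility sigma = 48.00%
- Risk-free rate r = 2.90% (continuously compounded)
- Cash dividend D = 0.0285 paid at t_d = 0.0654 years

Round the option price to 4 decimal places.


Answer: Price = 0.1406

Derivation:
PV(D) = D * exp(-r * t_d) = 0.0285 * 0.99810520 = 0.02844600
S_0' = S_0 - PV(D) = 1.0200 - 0.02844600 = 0.99155400
d1 = (ln(S_0'/K) + (r + sigma^2/2)*T) / (sigma*sqrt(T)) = 0.21704781
d2 = d1 - sigma*sqrt(T) = -0.12236345
exp(-rT) = 0.98560462
N(d1) = 0.58591446; N(d2) = 0.45130559
C = S_0' * N(d1) - K * exp(-rT) * N(d2) = 0.99155400 * 0.58591446 - 0.9900 * 0.98560462 * 0.45130559 = 0.1406


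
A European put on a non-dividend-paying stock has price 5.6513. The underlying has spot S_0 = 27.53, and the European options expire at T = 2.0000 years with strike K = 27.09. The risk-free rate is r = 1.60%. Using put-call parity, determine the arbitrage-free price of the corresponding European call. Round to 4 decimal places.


Put-call parity: C - P = S_0 * exp(-qT) - K * exp(-rT).
S_0 * exp(-qT) = 27.5300 * 1.00000000 = 27.53000000
K * exp(-rT) = 27.0900 * 0.96850658 = 26.23684331
C = P + S*exp(-qT) - K*exp(-rT)
C = 5.6513 + 27.53000000 - 26.23684331 = 6.9445

Answer: Call price = 6.9445


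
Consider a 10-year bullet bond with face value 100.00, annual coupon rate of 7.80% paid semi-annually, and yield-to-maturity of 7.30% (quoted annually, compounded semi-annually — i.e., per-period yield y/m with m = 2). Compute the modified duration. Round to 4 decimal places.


Coupon per period c = face * coupon_rate / m = 3.900000
Periods per year m = 2; per-period yield y/m = 0.036500
Number of cashflows N = 20
Cashflows (t years, CF_t, discount factor 1/(1+y/m)^(m*t), PV):
  t = 0.5000: CF_t = 3.900000, DF = 0.964785, PV = 3.762663
  t = 1.0000: CF_t = 3.900000, DF = 0.930811, PV = 3.630162
  t = 1.5000: CF_t = 3.900000, DF = 0.898033, PV = 3.502327
  t = 2.0000: CF_t = 3.900000, DF = 0.866409, PV = 3.378994
  t = 2.5000: CF_t = 3.900000, DF = 0.835898, PV = 3.260004
  t = 3.0000: CF_t = 3.900000, DF = 0.806462, PV = 3.145204
  t = 3.5000: CF_t = 3.900000, DF = 0.778063, PV = 3.034446
  t = 4.0000: CF_t = 3.900000, DF = 0.750664, PV = 2.927589
  t = 4.5000: CF_t = 3.900000, DF = 0.724230, PV = 2.824495
  t = 5.0000: CF_t = 3.900000, DF = 0.698726, PV = 2.725032
  t = 5.5000: CF_t = 3.900000, DF = 0.674121, PV = 2.629071
  t = 6.0000: CF_t = 3.900000, DF = 0.650382, PV = 2.536489
  t = 6.5000: CF_t = 3.900000, DF = 0.627479, PV = 2.447167
  t = 7.0000: CF_t = 3.900000, DF = 0.605382, PV = 2.360991
  t = 7.5000: CF_t = 3.900000, DF = 0.584064, PV = 2.277849
  t = 8.0000: CF_t = 3.900000, DF = 0.563496, PV = 2.197636
  t = 8.5000: CF_t = 3.900000, DF = 0.543653, PV = 2.120247
  t = 9.0000: CF_t = 3.900000, DF = 0.524508, PV = 2.045583
  t = 9.5000: CF_t = 3.900000, DF = 0.506038, PV = 1.973548
  t = 10.0000: CF_t = 103.900000, DF = 0.488218, PV = 50.725860
Price P = sum_t PV_t = 103.505356
First compute Macaulay numerator sum_t t * PV_t:
  t * PV_t at t = 0.5000: 1.881331
  t * PV_t at t = 1.0000: 3.630162
  t * PV_t at t = 1.5000: 5.253490
  t * PV_t at t = 2.0000: 6.757987
  t * PV_t at t = 2.5000: 8.150009
  t * PV_t at t = 3.0000: 9.435611
  t * PV_t at t = 3.5000: 10.620562
  t * PV_t at t = 4.0000: 11.710357
  t * PV_t at t = 4.5000: 12.710229
  t * PV_t at t = 5.0000: 13.625158
  t * PV_t at t = 5.5000: 14.459888
  t * PV_t at t = 6.0000: 15.218932
  t * PV_t at t = 6.5000: 15.906586
  t * PV_t at t = 7.0000: 16.526936
  t * PV_t at t = 7.5000: 17.083871
  t * PV_t at t = 8.0000: 17.581086
  t * PV_t at t = 8.5000: 18.022097
  t * PV_t at t = 9.0000: 18.410246
  t * PV_t at t = 9.5000: 18.748710
  t * PV_t at t = 10.0000: 507.258600
Macaulay duration D = 742.991850 / 103.505356 = 7.178294
Modified duration = D / (1 + y/m) = 7.178294 / (1 + 0.036500) = 6.925513

Answer: Modified duration = 6.9255


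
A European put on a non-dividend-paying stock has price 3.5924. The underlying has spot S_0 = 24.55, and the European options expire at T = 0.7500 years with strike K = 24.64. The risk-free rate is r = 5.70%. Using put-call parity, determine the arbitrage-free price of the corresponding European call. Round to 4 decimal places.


Answer: Call price = 4.5336

Derivation:
Put-call parity: C - P = S_0 * exp(-qT) - K * exp(-rT).
S_0 * exp(-qT) = 24.5500 * 1.00000000 = 24.55000000
K * exp(-rT) = 24.6400 * 0.95815090 = 23.60883812
C = P + S*exp(-qT) - K*exp(-rT)
C = 3.5924 + 24.55000000 - 23.60883812 = 4.5336
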